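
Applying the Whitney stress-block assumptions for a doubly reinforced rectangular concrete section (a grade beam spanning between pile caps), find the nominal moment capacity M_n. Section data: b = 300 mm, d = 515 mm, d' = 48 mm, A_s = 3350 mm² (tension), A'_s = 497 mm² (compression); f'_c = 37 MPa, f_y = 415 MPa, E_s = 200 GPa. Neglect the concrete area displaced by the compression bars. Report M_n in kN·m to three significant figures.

Assume both tension and compression steel yield.
Net tension couple steel: A_s − A'_s = 2853 mm².
a = (A_s − A'_s) f_y / (0.85 f'_c b) = 1183995/(0.85 × 37 × 300) = 125.49 mm.
c = a/β₁ = 125.49/0.786 = 159.66 mm; ε'_s = 0.003(c − d')/c = 0.0021 ≥ f_y/E_s = 0.0021, so compression steel does yield.
M_n = (A_s − A'_s) f_y (d − a/2) + A'_s f_y (d − d') = [1183995 × (515 − 62.745) + 206255 × (515 − 48)] × 10⁻⁶ = 535.47 + 96.32 = 631.79 kN·m.

M_n ≈ 632 kN·m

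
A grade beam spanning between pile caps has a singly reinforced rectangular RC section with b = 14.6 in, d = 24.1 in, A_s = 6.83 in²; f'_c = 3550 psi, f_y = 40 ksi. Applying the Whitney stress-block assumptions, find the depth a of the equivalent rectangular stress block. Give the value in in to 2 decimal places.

a ≈ 6.20 in

T = A_s f_y = 6.83 × 40 = 273.2 kips.
a = T/(0.85 f'_c b) = 273.2/(0.85 × 3.55 × 14.6) = 6.20 in.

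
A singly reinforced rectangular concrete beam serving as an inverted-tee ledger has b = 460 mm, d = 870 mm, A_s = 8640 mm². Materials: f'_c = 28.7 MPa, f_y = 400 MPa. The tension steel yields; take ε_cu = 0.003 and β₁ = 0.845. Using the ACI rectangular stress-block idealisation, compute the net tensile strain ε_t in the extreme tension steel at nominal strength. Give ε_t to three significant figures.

a = A_s f_y/(0.85 f'_c b) = 307.97 mm.
β₁ = 0.845, so c = a/β₁ = 307.97/0.845 = 364.46 mm.
From the linear strain diagram with ε_cu = 0.003: ε_t = 0.003 (d − c)/c = 0.003 × (870 − 364.46)/364.46 = 0.00416.
ε_t is between 0.004 and 0.005 — transition zone.

ε_t ≈ 0.00416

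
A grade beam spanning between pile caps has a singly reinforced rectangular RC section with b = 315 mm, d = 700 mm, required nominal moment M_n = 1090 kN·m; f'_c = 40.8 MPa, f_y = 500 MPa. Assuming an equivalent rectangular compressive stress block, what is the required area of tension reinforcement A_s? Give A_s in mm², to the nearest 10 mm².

With M_n = 0.85 f'_c a b (d − a/2), solve the quadratic for a:
a = d − √(d² − 2M_n/(0.85 f'_c b)) = 700 − √(700² − 2 × 1090×10⁶/(0.85 × 40.8 × 315)) = 161.07 mm.
A_s = 0.85 f'_c a b / f_y = 0.85 × 40.8 × 161.07 × 315 / 500 = 3519.1 mm².

A_s ≈ 3520 mm²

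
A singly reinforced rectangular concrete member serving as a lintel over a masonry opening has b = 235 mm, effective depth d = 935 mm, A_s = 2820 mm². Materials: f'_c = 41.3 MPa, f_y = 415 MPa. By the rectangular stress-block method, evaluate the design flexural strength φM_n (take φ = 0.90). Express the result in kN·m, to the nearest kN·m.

T = A_s f_y = 2820 × 415 = 1170300 N = 1170.3 kN.
From C = T: a = T/(0.85 f'_c b) = 1170300/(0.85 × 41.3 × 235) = 141.86 mm.
M_n = T(d − a/2) = 1170.3 kN × (935 − 70.93) mm = 1011.22 kN·m.
φM_n = 0.90 × 1011.22 = 910.10 kN·m.

φM_n ≈ 910 kN·m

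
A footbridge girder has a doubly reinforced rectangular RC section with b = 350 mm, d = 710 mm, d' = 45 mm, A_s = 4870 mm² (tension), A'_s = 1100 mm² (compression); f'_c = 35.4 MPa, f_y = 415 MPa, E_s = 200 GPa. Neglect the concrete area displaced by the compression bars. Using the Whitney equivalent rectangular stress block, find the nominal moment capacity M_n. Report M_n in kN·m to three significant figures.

M_n ≈ 1300 kN·m

Assume both tension and compression steel yield.
Net tension couple steel: A_s − A'_s = 3770 mm².
a = (A_s − A'_s) f_y / (0.85 f'_c b) = 1564550/(0.85 × 35.4 × 350) = 148.56 mm.
c = a/β₁ = 148.56/0.797 = 186.40 mm; ε'_s = 0.003(c − d')/c = 0.0023 ≥ f_y/E_s = 0.0021, so compression steel does yield.
M_n = (A_s − A'_s) f_y (d − a/2) + A'_s f_y (d − d') = [1564550 × (710 − 74.28) + 456500 × (710 − 45)] × 10⁻⁶ = 994.62 + 303.57 = 1298.19 kN·m.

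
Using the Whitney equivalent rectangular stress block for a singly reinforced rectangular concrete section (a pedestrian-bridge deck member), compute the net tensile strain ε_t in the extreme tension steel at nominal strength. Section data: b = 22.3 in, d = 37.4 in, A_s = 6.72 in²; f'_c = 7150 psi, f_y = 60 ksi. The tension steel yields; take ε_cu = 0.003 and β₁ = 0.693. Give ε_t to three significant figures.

ε_t ≈ 0.0231

a = A_s f_y/(0.85 f'_c b) = 2.975 in.
β₁ = 0.693, so c = a/β₁ = 2.975/0.693 = 4.293 in.
From the linear strain diagram with ε_cu = 0.003: ε_t = 0.003 (d − c)/c = 0.003 × (37.4 − 4.293)/4.293 = 0.0231.
Since ε_t ≥ 0.005, the section is tension-controlled.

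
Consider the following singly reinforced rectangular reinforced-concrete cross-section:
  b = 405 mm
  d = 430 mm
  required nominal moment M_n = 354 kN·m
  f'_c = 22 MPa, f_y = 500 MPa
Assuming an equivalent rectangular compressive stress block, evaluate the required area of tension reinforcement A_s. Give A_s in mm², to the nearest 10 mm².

A_s ≈ 1930 mm²

With M_n = 0.85 f'_c a b (d − a/2), solve the quadratic for a:
a = d − √(d² − 2M_n/(0.85 f'_c b)) = 430 − √(430² − 2 × 354×10⁶/(0.85 × 22 × 405)) = 127.65 mm.
A_s = 0.85 f'_c a b / f_y = 0.85 × 22 × 127.65 × 405 / 500 = 1933.5 mm².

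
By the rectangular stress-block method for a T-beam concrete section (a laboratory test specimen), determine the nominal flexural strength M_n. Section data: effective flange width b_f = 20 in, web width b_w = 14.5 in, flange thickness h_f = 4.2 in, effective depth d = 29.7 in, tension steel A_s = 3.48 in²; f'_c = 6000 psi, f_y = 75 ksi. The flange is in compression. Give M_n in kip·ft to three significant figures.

Tension: T = A_s f_y = 3.48 × 75 = 261 kips.
Try a within the flange: a = T/(0.85 f'_c b_f) = 261/(0.85 × 6 × 20) = 2.559 in.
Since a = 2.559 ≤ h_f = 4.2 in, the stress block lies entirely in the flange; analyse as a rectangular beam of width b_f.
M_n = T(d − a/2) = 261 × (29.7 − 1.2795) = 7417.8 kip·in.
M_n = 7417.8/12 = 618.15 kip·ft.

M_n ≈ 618 kip·ft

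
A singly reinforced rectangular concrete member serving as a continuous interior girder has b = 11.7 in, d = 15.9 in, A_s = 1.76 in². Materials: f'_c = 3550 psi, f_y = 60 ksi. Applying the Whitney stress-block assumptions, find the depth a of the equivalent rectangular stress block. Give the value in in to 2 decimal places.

T = A_s f_y = 1.76 × 60 = 105.6 kips.
a = T/(0.85 f'_c b) = 105.6/(0.85 × 3.55 × 11.7) = 2.99 in.

a ≈ 2.99 in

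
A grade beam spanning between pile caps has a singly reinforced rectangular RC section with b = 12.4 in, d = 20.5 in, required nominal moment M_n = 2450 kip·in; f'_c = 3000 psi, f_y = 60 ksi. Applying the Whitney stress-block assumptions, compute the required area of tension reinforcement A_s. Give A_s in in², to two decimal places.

From M_n = 0.85 f'_c a b (d − a/2):
a = d − √(d² − 2M_n/(0.85 f'_c b)) = 20.5 − √(20.5² − 2 × 2450/(0.85 × 3 × 12.4)) = 4.212 in.
A_s = 0.85 f'_c a b / f_y = 0.85 × 3 × 4.212 × 12.4 / 60 = 2.220 in².

A_s ≈ 2.22 in²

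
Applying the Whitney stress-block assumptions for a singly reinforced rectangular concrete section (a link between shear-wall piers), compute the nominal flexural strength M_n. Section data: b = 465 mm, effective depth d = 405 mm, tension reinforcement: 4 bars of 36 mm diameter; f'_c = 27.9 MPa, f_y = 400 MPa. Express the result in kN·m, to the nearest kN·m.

A_s = 4 × 1018 = 4072 mm².
T = A_s f_y = 4072 × 400 = 1628800 N = 1628.8 kN.
From C = T: a = T/(0.85 f'_c b) = 1628800/(0.85 × 27.9 × 465) = 147.70 mm.
M_n = T(d − a/2) = 1628.8 kN × (405 − 73.85) mm = 539.38 kN·m.

M_n ≈ 539 kN·m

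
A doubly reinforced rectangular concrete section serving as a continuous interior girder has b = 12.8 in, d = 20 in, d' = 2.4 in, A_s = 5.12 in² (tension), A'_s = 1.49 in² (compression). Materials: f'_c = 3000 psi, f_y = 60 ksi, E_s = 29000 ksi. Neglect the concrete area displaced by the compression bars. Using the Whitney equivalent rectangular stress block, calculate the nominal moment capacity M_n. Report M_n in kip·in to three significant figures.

Assume both steels yield.
a = (A_s − A'_s) f_y/(0.85 f'_c b) = (5.12 − 1.49) × 60/(0.85 × 3 × 12.8) = 6.673 in.
c = a/β₁ = 6.673/0.85 = 7.851 in; ε'_s = 0.003(c − d')/c = 0.0021 ≥ ε_y = 0.0021, so the compression steel yields.
M_n = (A_s − A'_s) f_y (d − a/2) + A'_s f_y (d − d') = 217.8 × (20 − 3.3365) + 89.4 × (20 − 2.4) = 3629.3 + 1573.4 = 5202.7 kip·in.

M_n ≈ 5200 kip·in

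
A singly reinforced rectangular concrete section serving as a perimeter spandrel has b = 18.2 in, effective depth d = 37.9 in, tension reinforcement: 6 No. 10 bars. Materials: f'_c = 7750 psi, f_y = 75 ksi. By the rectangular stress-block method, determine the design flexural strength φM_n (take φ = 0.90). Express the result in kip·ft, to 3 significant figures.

φM_n ≈ 1520 kip·ft

A_s = 6 × 1.27 = 7.62 in².
T = A_s f_y = 7.62 × 75 = 571.5 kips.
a = T/(0.85 f'_c b) = 571.5/(0.85 × 7.75 × 18.2) = 4.767 in.
M_n = T(d − a/2) = 571.5 × (37.9 − 2.3835) = 20297.7 kip·in = 20297.7/12 = 1691.48 kip·ft.
φM_n = 0.90 × 1691.48 = 1522.33 kip·ft.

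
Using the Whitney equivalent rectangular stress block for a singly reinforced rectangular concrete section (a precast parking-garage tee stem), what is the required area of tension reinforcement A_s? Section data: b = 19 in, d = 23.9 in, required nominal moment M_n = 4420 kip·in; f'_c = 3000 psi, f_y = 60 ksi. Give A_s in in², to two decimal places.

A_s ≈ 3.38 in²

From M_n = 0.85 f'_c a b (d − a/2):
a = d − √(d² − 2M_n/(0.85 f'_c b)) = 23.9 − √(23.9² − 2 × 4420/(0.85 × 3 × 19)) = 4.183 in.
A_s = 0.85 f'_c a b / f_y = 0.85 × 3 × 4.183 × 19 / 60 = 3.378 in².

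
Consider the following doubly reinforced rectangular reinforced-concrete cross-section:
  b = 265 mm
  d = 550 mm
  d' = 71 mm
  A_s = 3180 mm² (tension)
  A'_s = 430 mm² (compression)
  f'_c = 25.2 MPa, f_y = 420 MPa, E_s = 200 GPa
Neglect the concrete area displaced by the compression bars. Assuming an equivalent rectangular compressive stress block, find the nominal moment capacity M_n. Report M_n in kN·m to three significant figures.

M_n ≈ 604 kN·m

Assume both tension and compression steel yield.
Net tension couple steel: A_s − A'_s = 2750 mm².
a = (A_s − A'_s) f_y / (0.85 f'_c b) = 1155000/(0.85 × 25.2 × 265) = 203.48 mm.
c = a/β₁ = 203.48/0.85 = 239.39 mm; ε'_s = 0.003(c − d')/c = 0.0021 ≥ f_y/E_s = 0.0021, so compression steel does yield.
M_n = (A_s − A'_s) f_y (d − a/2) + A'_s f_y (d − d') = [1155000 × (550 − 101.74) + 180600 × (550 − 71)] × 10⁻⁶ = 517.74 + 86.51 = 604.25 kN·m.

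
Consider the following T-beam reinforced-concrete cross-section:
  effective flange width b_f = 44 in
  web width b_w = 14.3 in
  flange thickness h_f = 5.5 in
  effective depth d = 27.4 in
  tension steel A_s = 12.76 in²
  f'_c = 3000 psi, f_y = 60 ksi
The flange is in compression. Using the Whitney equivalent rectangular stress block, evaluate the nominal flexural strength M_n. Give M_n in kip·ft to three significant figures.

M_n ≈ 1510 kip·ft

Tension: T = A_s f_y = 12.76 × 60 = 765.6 kips.
Try a within the flange: a = T/(0.85 f'_c b_f) = 765.6/(0.85 × 3 × 44) = 6.824 in.
a = 6.824 > h_f = 5.5 in: the block extends into the web. Split into flange-overhang and web parts.
C_f = 0.85 f'_c (b_f − b_w) h_f = 0.85 × 3 × (44 − 14.3) × 5.5 = 416.5 kips.
Remaining web compression depth: a_w = (T − C_f)/(0.85 f'_c b_w) = (765.6 − 416.5)/(0.85 × 3 × 14.3) = 9.574 in.
M_n = C_f(d − h_f/2) + (T − C_f)(d − a_w/2) = 416.5 × (27.4 − 2.75) + 349.1 × (27.4 − 4.787) = 10266.7 + 7894.2 = 18160.9 kip·in.
M_n = 18160.9/12 = 1513.41 kip·ft.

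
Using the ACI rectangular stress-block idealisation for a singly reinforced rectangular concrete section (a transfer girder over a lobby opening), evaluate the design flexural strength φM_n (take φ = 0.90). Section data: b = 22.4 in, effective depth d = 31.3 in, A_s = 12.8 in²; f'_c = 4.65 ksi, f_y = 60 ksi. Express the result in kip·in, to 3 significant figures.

T = A_s f_y = 12.8 × 60 = 768 kips.
a = T/(0.85 f'_c b) = 768/(0.85 × 4.65 × 22.4) = 8.674 in.
M_n = T(d − a/2) = 768 × (31.3 − 4.337) = 20707.6 kip·in.
φM_n = 0.90 × 20707.6 = 18636.8 kip·in.

φM_n ≈ 18600 kip·in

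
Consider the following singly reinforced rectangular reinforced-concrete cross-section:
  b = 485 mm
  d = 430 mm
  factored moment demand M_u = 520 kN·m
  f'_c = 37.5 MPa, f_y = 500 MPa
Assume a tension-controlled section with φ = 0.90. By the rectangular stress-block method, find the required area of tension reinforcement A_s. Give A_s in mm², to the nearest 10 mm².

A_s ≈ 3030 mm²

M_n = M_u/φ = 520/0.90 = 577.778 kN·m.
With M_n = 0.85 f'_c a b (d − a/2), solve the quadratic for a:
a = d − √(d² − 2M_n/(0.85 f'_c b)) = 430 − √(430² − 2 × 577.778×10⁶/(0.85 × 37.5 × 485)) = 98.11 mm.
A_s = 0.85 f'_c a b / f_y = 0.85 × 37.5 × 98.11 × 485 / 500 = 3033.4 mm².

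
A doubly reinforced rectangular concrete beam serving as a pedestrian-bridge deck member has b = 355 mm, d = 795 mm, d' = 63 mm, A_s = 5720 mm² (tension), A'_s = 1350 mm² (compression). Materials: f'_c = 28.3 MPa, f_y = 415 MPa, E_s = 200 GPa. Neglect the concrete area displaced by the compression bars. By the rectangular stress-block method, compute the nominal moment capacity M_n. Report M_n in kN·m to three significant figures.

M_n ≈ 1660 kN·m

Assume both tension and compression steel yield.
Net tension couple steel: A_s − A'_s = 4370 mm².
a = (A_s − A'_s) f_y / (0.85 f'_c b) = 1813550/(0.85 × 28.3 × 355) = 212.37 mm.
c = a/β₁ = 212.37/0.848 = 250.44 mm; ε'_s = 0.003(c − d')/c = 0.0022 ≥ f_y/E_s = 0.0021, so compression steel does yield.
M_n = (A_s − A'_s) f_y (d − a/2) + A'_s f_y (d − d') = [1813550 × (795 − 106.185) + 560250 × (795 − 63)] × 10⁻⁶ = 1249.20 + 410.10 = 1659.30 kN·m.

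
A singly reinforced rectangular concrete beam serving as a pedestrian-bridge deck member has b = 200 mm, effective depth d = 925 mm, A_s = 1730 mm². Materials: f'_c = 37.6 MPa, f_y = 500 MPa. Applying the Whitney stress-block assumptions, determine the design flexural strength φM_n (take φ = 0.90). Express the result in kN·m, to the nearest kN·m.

φM_n ≈ 667 kN·m

T = A_s f_y = 1730 × 500 = 865000 N = 865 kN.
From C = T: a = T/(0.85 f'_c b) = 865000/(0.85 × 37.6 × 200) = 135.33 mm.
M_n = T(d − a/2) = 865 kN × (925 − 67.665) mm = 741.59 kN·m.
φM_n = 0.90 × 741.59 = 667.43 kN·m.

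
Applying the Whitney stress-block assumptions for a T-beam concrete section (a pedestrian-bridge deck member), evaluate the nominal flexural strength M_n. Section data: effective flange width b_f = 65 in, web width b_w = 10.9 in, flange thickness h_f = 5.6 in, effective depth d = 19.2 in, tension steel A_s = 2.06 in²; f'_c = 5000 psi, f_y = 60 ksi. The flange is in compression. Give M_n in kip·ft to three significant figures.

Tension: T = A_s f_y = 2.06 × 60 = 123.6 kips.
Try a within the flange: a = T/(0.85 f'_c b_f) = 123.6/(0.85 × 5 × 65) = 0.447 in.
Since a = 0.447 ≤ h_f = 5.6 in, the stress block lies entirely in the flange; analyse as a rectangular beam of width b_f.
M_n = T(d − a/2) = 123.6 × (19.2 − 0.2235) = 2345.5 kip·in.
M_n = 2345.5/12 = 195.46 kip·ft.

M_n ≈ 195 kip·ft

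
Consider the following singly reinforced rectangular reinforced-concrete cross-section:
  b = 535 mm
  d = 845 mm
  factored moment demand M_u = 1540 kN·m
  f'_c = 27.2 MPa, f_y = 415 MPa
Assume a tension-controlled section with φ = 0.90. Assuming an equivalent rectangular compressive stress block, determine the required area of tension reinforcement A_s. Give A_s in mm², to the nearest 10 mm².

A_s ≈ 5470 mm²

M_n = M_u/φ = 1540/0.90 = 1711.11 kN·m.
With M_n = 0.85 f'_c a b (d − a/2), solve the quadratic for a:
a = d − √(d² − 2M_n/(0.85 f'_c b)) = 845 − √(845² − 2 × 1711.11×10⁶/(0.85 × 27.2 × 535)) = 183.67 mm.
A_s = 0.85 f'_c a b / f_y = 0.85 × 27.2 × 183.67 × 535 / 415 = 5474.3 mm².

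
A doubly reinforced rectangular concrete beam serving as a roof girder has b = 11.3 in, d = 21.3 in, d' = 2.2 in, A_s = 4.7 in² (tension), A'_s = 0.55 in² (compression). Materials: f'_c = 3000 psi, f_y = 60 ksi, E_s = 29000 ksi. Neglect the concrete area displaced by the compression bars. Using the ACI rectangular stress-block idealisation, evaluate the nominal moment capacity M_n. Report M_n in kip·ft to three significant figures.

M_n ≈ 405 kip·ft

Assume both steels yield.
a = (A_s − A'_s) f_y/(0.85 f'_c b) = (4.7 − 0.55) × 60/(0.85 × 3 × 11.3) = 8.641 in.
c = a/β₁ = 8.641/0.85 = 10.166 in; ε'_s = 0.003(c − d')/c = 0.0024 ≥ ε_y = 0.0021, so the compression steel yields.
M_n = (A_s − A'_s) f_y (d − a/2) + A'_s f_y (d − d') = 249 × (21.3 − 4.3205) + 33 × (21.3 − 2.2) = 4227.9 + 630.3 = 4858.2 kip·in = 4858.2/12 = 404.85 kip·ft.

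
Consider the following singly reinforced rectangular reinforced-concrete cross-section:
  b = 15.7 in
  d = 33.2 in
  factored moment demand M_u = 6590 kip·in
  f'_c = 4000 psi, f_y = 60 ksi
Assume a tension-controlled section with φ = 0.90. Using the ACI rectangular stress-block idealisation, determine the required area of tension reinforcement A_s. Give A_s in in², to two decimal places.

A_s ≈ 3.94 in²

M_n = M_u/φ = 6590/0.90 = 7322.22 kip·in.
From M_n = 0.85 f'_c a b (d − a/2):
a = d − √(d² − 2M_n/(0.85 f'_c b)) = 33.2 − √(33.2² − 2 × 7322.22/(0.85 × 4 × 15.7)) = 4.427 in.
A_s = 0.85 f'_c a b / f_y = 0.85 × 4 × 4.427 × 15.7 / 60 = 3.939 in².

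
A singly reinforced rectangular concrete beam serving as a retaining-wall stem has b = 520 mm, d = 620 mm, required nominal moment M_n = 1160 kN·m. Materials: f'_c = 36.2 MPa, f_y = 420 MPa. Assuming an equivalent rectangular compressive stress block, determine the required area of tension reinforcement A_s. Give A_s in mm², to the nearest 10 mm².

With M_n = 0.85 f'_c a b (d − a/2), solve the quadratic for a:
a = d − √(d² − 2M_n/(0.85 f'_c b)) = 620 − √(620² − 2 × 1160×10⁶/(0.85 × 36.2 × 520)) = 130.71 mm.
A_s = 0.85 f'_c a b / f_y = 0.85 × 36.2 × 130.71 × 520 / 420 = 4979.6 mm².

A_s ≈ 4980 mm²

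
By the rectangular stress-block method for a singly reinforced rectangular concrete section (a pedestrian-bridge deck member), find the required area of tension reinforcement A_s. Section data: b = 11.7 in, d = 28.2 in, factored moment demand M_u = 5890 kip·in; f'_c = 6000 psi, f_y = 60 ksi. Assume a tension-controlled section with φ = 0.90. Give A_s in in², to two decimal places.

A_s ≈ 4.18 in²

M_n = M_u/φ = 5890/0.90 = 6544.44 kip·in.
From M_n = 0.85 f'_c a b (d − a/2):
a = d − √(d² − 2M_n/(0.85 f'_c b)) = 28.2 − √(28.2² − 2 × 6544.44/(0.85 × 6 × 11.7)) = 4.202 in.
A_s = 0.85 f'_c a b / f_y = 0.85 × 6 × 4.202 × 11.7 / 60 = 4.179 in².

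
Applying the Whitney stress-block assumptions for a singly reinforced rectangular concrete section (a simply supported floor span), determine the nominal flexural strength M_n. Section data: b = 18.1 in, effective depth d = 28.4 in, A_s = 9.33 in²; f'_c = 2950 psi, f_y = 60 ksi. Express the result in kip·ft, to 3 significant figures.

M_n ≈ 1040 kip·ft

T = A_s f_y = 9.33 × 60 = 559.8 kips.
a = T/(0.85 f'_c b) = 559.8/(0.85 × 2.95 × 18.1) = 12.334 in.
M_n = T(d − a/2) = 559.8 × (28.4 − 6.167) = 12446.0 kip·in = 12446.0/12 = 1037.17 kip·ft.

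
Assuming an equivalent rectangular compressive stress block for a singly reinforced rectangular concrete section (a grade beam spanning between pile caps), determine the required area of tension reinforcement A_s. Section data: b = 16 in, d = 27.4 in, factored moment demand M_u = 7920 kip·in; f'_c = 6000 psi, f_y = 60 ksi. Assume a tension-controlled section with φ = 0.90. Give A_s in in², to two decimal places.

M_n = M_u/φ = 7920/0.90 = 8800 kip·in.
From M_n = 0.85 f'_c a b (d − a/2):
a = d − √(d² − 2M_n/(0.85 f'_c b)) = 27.4 − √(27.4² − 2 × 8800/(0.85 × 6 × 16)) = 4.268 in.
A_s = 0.85 f'_c a b / f_y = 0.85 × 6 × 4.268 × 16 / 60 = 5.804 in².

A_s ≈ 5.80 in²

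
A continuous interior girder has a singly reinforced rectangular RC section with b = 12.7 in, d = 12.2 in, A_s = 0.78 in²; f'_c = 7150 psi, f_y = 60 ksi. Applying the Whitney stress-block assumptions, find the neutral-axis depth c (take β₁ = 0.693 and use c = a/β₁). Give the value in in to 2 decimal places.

c ≈ 0.87 in

T = A_s f_y = 0.78 × 60 = 46.8 kips.
a = T/(0.85 f'_c b) = 46.8/(0.85 × 7.15 × 12.7) = 0.6063 in.
With β₁ = 0.693, c = a/β₁ = 0.6063/0.693 = 0.87 in.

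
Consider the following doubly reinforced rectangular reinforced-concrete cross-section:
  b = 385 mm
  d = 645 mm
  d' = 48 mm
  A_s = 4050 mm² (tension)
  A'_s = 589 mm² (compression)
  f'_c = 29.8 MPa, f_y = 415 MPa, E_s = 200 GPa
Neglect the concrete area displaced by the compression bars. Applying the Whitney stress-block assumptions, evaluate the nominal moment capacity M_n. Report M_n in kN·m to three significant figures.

Assume both tension and compression steel yield.
Net tension couple steel: A_s − A'_s = 3461 mm².
a = (A_s − A'_s) f_y / (0.85 f'_c b) = 1436315/(0.85 × 29.8 × 385) = 147.28 mm.
c = a/β₁ = 147.28/0.837 = 175.96 mm; ε'_s = 0.003(c − d')/c = 0.0022 ≥ f_y/E_s = 0.0021, so compression steel does yield.
M_n = (A_s − A'_s) f_y (d − a/2) + A'_s f_y (d − d') = [1436315 × (645 − 73.64) + 244435 × (645 − 48)] × 10⁻⁶ = 820.65 + 145.93 = 966.58 kN·m.

M_n ≈ 967 kN·m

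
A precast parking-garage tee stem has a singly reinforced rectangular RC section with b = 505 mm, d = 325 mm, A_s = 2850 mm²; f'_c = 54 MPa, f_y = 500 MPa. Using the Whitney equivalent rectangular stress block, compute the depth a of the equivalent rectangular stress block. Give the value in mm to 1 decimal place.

T = A_s f_y = 2850 × 500 = 1425000 N = 1425 kN.
Setting C = 0.85 f'_c a b equal to T: a = 1425000/(0.85 × 54 × 505) = 61.5 mm.

a ≈ 61.5 mm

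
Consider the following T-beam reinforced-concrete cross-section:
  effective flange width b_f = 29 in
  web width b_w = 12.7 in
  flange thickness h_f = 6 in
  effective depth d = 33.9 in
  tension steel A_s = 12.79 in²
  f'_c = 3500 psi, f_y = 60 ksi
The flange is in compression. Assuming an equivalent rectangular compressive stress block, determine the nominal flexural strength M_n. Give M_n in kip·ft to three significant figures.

M_n ≈ 1840 kip·ft

Tension: T = A_s f_y = 12.79 × 60 = 767.4 kips.
Try a within the flange: a = T/(0.85 f'_c b_f) = 767.4/(0.85 × 3.5 × 29) = 8.895 in.
a = 8.895 > h_f = 6 in: the block extends into the web. Split into flange-overhang and web parts.
C_f = 0.85 f'_c (b_f − b_w) h_f = 0.85 × 3.5 × (29 − 12.7) × 6 = 291.0 kips.
Remaining web compression depth: a_w = (T − C_f)/(0.85 f'_c b_w) = (767.4 − 291.0)/(0.85 × 3.5 × 12.7) = 12.609 in.
M_n = C_f(d − h_f/2) + (T − C_f)(d − a_w/2) = 291.0 × (33.9 − 3) + 476.4 × (33.9 − 6.3045) = 8991.9 + 13146.5 = 22138.4 kip·in.
M_n = 22138.4/12 = 1844.87 kip·ft.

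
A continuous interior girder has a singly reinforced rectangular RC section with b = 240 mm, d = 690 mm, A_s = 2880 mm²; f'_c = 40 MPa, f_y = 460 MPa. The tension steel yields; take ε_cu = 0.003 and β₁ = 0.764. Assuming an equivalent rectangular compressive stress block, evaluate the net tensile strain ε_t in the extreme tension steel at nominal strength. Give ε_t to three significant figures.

a = A_s f_y/(0.85 f'_c b) = 162.35 mm.
β₁ = 0.764, so c = a/β₁ = 162.35/0.764 = 212.50 mm.
From the linear strain diagram with ε_cu = 0.003: ε_t = 0.003 (d − c)/c = 0.003 × (690 − 212.50)/212.50 = 0.00674.
Since ε_t ≥ 0.005, the section is tension-controlled.

ε_t ≈ 0.00674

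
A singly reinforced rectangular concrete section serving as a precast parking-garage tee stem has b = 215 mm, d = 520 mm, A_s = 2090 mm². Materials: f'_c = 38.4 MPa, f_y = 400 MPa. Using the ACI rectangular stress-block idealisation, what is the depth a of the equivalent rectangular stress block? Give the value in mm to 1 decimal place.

a ≈ 119.1 mm

T = A_s f_y = 2090 × 400 = 836000 N = 836 kN.
Setting C = 0.85 f'_c a b equal to T: a = 836000/(0.85 × 38.4 × 215) = 119.1 mm.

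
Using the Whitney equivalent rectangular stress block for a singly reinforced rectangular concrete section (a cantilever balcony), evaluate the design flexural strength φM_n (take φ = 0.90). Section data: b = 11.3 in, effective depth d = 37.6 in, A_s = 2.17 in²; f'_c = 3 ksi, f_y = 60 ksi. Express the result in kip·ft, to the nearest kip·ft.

φM_n ≈ 345 kip·ft

T = A_s f_y = 2.17 × 60 = 130.2 kips.
a = T/(0.85 f'_c b) = 130.2/(0.85 × 3 × 11.3) = 4.518 in.
M_n = T(d − a/2) = 130.2 × (37.6 − 2.259) = 4601.4 kip·in = 4601.4/12 = 383.45 kip·ft.
φM_n = 0.90 × 383.45 = 345.11 kip·ft.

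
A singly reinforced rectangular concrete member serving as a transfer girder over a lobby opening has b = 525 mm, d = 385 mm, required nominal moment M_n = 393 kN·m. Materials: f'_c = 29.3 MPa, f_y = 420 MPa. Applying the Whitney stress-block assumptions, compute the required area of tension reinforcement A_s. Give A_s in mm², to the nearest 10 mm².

With M_n = 0.85 f'_c a b (d − a/2), solve the quadratic for a:
a = d − √(d² − 2M_n/(0.85 f'_c b)) = 385 − √(385² − 2 × 393×10⁶/(0.85 × 29.3 × 525)) = 88.17 mm.
A_s = 0.85 f'_c a b / f_y = 0.85 × 29.3 × 88.17 × 525 / 420 = 2744.8 mm².

A_s ≈ 2740 mm²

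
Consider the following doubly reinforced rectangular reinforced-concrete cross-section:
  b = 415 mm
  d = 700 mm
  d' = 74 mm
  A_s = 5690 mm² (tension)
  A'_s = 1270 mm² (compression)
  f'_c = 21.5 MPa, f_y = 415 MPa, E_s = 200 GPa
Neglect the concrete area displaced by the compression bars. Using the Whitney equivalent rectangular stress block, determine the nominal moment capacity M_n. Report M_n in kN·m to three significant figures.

Assume both tension and compression steel yield.
Net tension couple steel: A_s − A'_s = 4420 mm².
a = (A_s − A'_s) f_y / (0.85 f'_c b) = 1834300/(0.85 × 21.5 × 415) = 241.86 mm.
c = a/β₁ = 241.86/0.85 = 284.54 mm; ε'_s = 0.003(c − d')/c = 0.0022 ≥ f_y/E_s = 0.0021, so compression steel does yield.
M_n = (A_s − A'_s) f_y (d − a/2) + A'_s f_y (d − d') = [1834300 × (700 − 120.93) + 527050 × (700 − 74)] × 10⁻⁶ = 1062.19 + 329.93 = 1392.12 kN·m.

M_n ≈ 1390 kN·m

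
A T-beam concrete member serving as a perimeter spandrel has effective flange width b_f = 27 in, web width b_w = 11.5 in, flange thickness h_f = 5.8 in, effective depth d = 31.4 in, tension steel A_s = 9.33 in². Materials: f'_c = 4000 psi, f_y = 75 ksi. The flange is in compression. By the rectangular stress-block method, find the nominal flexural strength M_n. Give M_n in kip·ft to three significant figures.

M_n ≈ 1590 kip·ft

Tension: T = A_s f_y = 9.33 × 75 = 699.75 kips.
Try a within the flange: a = T/(0.85 f'_c b_f) = 699.75/(0.85 × 4 × 27) = 7.623 in.
a = 7.623 > h_f = 5.8 in: the block extends into the web. Split into flange-overhang and web parts.
C_f = 0.85 f'_c (b_f − b_w) h_f = 0.85 × 4 × (27 − 11.5) × 5.8 = 305.7 kips.
Remaining web compression depth: a_w = (T − C_f)/(0.85 f'_c b_w) = (699.75 − 305.7)/(0.85 × 4 × 11.5) = 10.078 in.
M_n = C_f(d − h_f/2) + (T − C_f)(d − a_w/2) = 305.7 × (31.4 − 2.9) + 394.05 × (31.4 − 5.039) = 8712.5 + 10387.6 = 19100.1 kip·in.
M_n = 19100.1/12 = 1591.68 kip·ft.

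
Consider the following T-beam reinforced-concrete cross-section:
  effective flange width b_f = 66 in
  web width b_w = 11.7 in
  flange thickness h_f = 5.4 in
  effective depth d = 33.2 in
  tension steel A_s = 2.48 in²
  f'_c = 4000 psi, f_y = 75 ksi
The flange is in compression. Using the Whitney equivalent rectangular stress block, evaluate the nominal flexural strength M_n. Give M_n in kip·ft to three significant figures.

Tension: T = A_s f_y = 2.48 × 75 = 186 kips.
Try a within the flange: a = T/(0.85 f'_c b_f) = 186/(0.85 × 4 × 66) = 0.829 in.
Since a = 0.829 ≤ h_f = 5.4 in, the stress block lies entirely in the flange; analyse as a rectangular beam of width b_f.
M_n = T(d − a/2) = 186 × (33.2 − 0.4145) = 6098.1 kip·in.
M_n = 6098.1/12 = 508.18 kip·ft.

M_n ≈ 508 kip·ft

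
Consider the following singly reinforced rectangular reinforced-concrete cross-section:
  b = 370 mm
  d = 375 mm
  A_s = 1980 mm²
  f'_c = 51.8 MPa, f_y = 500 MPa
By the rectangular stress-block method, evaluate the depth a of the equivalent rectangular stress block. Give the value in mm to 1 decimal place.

T = A_s f_y = 1980 × 500 = 990000 N = 990 kN.
Setting C = 0.85 f'_c a b equal to T: a = 990000/(0.85 × 51.8 × 370) = 60.8 mm.

a ≈ 60.8 mm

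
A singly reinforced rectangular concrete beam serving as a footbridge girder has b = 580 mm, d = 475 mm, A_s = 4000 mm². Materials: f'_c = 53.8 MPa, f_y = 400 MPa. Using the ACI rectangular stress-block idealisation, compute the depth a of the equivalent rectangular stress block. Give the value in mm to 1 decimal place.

a ≈ 60.3 mm

T = A_s f_y = 4000 × 400 = 1600000 N = 1600 kN.
Setting C = 0.85 f'_c a b equal to T: a = 1600000/(0.85 × 53.8 × 580) = 60.3 mm.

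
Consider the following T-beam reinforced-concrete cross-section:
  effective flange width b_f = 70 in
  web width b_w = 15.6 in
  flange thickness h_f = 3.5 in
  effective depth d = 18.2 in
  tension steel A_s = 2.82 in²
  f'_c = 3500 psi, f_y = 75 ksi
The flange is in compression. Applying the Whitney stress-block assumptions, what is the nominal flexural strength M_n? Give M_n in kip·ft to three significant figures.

M_n ≈ 312 kip·ft

Tension: T = A_s f_y = 2.82 × 75 = 211.5 kips.
Try a within the flange: a = T/(0.85 f'_c b_f) = 211.5/(0.85 × 3.5 × 70) = 1.016 in.
Since a = 1.016 ≤ h_f = 3.5 in, the stress block lies entirely in the flange; analyse as a rectangular beam of width b_f.
M_n = T(d − a/2) = 211.5 × (18.2 − 0.508) = 3741.9 kip·in.
M_n = 3741.9/12 = 311.83 kip·ft.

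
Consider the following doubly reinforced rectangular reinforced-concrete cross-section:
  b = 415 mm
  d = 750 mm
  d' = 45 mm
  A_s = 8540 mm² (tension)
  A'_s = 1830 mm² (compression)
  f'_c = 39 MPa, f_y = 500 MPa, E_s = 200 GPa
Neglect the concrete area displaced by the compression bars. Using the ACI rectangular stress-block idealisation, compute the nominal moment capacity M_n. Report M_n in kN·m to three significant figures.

Assume both tension and compression steel yield.
Net tension couple steel: A_s − A'_s = 6710 mm².
a = (A_s − A'_s) f_y / (0.85 f'_c b) = 3355000/(0.85 × 39 × 415) = 243.87 mm.
c = a/β₁ = 243.87/0.771 = 316.30 mm; ε'_s = 0.003(c − d')/c = 0.0026 ≥ f_y/E_s = 0.0025, so compression steel does yield.
M_n = (A_s − A'_s) f_y (d − a/2) + A'_s f_y (d − d') = [3355000 × (750 − 121.935) + 915000 × (750 − 45)] × 10⁻⁶ = 2107.16 + 645.08 = 2752.24 kN·m.

M_n ≈ 2750 kN·m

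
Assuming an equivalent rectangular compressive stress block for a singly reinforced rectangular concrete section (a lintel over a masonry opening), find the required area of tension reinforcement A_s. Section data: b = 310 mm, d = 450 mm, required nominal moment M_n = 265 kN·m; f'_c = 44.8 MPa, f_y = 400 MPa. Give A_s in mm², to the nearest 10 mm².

With M_n = 0.85 f'_c a b (d − a/2), solve the quadratic for a:
a = d − √(d² − 2M_n/(0.85 f'_c b)) = 450 − √(450² − 2 × 265×10⁶/(0.85 × 44.8 × 310)) = 53.01 mm.
A_s = 0.85 f'_c a b / f_y = 0.85 × 44.8 × 53.01 × 310 / 400 = 1564.4 mm².

A_s ≈ 1560 mm²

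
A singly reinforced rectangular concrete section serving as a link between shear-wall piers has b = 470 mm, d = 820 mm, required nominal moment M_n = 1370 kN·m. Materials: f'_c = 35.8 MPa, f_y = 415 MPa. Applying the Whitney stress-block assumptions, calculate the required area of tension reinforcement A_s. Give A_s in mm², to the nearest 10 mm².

A_s ≈ 4360 mm²

With M_n = 0.85 f'_c a b (d − a/2), solve the quadratic for a:
a = d − √(d² − 2M_n/(0.85 f'_c b)) = 820 − √(820² − 2 × 1370×10⁶/(0.85 × 35.8 × 470)) = 126.59 mm.
A_s = 0.85 f'_c a b / f_y = 0.85 × 35.8 × 126.59 × 470 / 415 = 4362.7 mm².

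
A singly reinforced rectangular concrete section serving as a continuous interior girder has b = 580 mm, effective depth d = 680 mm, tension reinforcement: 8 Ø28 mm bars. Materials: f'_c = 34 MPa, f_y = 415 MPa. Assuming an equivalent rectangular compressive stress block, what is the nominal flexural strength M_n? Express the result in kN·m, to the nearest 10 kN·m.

M_n ≈ 1270 kN·m

A_s = 8 × 616 = 4928 mm².
T = A_s f_y = 4928 × 415 = 2045120 N = 2045.12 kN.
From C = T: a = T/(0.85 f'_c b) = 2045120/(0.85 × 34 × 580) = 122.01 mm.
M_n = T(d − a/2) = 2045.12 kN × (680 − 61.005) mm = 1265.92 kN·m.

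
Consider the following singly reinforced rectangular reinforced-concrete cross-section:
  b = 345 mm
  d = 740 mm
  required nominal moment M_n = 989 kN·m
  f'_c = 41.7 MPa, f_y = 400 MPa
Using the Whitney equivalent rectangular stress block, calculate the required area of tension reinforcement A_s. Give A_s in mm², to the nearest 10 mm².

With M_n = 0.85 f'_c a b (d − a/2), solve the quadratic for a:
a = d − √(d² − 2M_n/(0.85 f'_c b)) = 740 − √(740² − 2 × 989×10⁶/(0.85 × 41.7 × 345)) = 118.83 mm.
A_s = 0.85 f'_c a b / f_y = 0.85 × 41.7 × 118.83 × 345 / 400 = 3632.8 mm².

A_s ≈ 3630 mm²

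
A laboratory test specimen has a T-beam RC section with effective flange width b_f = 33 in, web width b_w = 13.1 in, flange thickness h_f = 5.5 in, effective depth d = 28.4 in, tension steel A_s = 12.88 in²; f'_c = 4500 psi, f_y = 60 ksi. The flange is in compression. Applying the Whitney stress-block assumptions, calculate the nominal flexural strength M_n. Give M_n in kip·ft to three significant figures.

Tension: T = A_s f_y = 12.88 × 60 = 772.8 kips.
Try a within the flange: a = T/(0.85 f'_c b_f) = 772.8/(0.85 × 4.5 × 33) = 6.122 in.
a = 6.122 > h_f = 5.5 in: the block extends into the web. Split into flange-overhang and web parts.
C_f = 0.85 f'_c (b_f − b_w) h_f = 0.85 × 4.5 × (33 − 13.1) × 5.5 = 418.6 kips.
Remaining web compression depth: a_w = (T − C_f)/(0.85 f'_c b_w) = (772.8 − 418.6)/(0.85 × 4.5 × 13.1) = 7.069 in.
M_n = C_f(d − h_f/2) + (T − C_f)(d − a_w/2) = 418.6 × (28.4 − 2.75) + 354.2 × (28.4 − 3.5345) = 10737.1 + 8807.4 = 19544.5 kip·in.
M_n = 19544.5/12 = 1628.71 kip·ft.

M_n ≈ 1630 kip·ft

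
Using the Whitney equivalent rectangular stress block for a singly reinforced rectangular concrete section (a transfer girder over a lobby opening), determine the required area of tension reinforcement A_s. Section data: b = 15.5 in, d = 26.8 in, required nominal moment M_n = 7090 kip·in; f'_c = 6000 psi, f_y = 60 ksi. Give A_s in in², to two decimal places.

A_s ≈ 4.73 in²

From M_n = 0.85 f'_c a b (d − a/2):
a = d − √(d² − 2M_n/(0.85 f'_c b)) = 26.8 − √(26.8² − 2 × 7090/(0.85 × 6 × 15.5)) = 3.587 in.
A_s = 0.85 f'_c a b / f_y = 0.85 × 6 × 3.587 × 15.5 / 60 = 4.726 in².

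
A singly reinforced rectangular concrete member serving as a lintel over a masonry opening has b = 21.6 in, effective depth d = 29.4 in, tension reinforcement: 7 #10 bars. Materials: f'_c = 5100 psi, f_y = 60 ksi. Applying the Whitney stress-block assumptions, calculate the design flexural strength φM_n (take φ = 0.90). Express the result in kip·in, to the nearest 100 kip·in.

A_s = 7 × 1.27 = 8.89 in².
T = A_s f_y = 8.89 × 60 = 533.4 kips.
a = T/(0.85 f'_c b) = 533.4/(0.85 × 5.1 × 21.6) = 5.697 in.
M_n = T(d − a/2) = 533.4 × (29.4 − 2.8485) = 14162.6 kip·in.
φM_n = 0.90 × 14162.6 = 12746.3 kip·in.

φM_n ≈ 12700 kip·in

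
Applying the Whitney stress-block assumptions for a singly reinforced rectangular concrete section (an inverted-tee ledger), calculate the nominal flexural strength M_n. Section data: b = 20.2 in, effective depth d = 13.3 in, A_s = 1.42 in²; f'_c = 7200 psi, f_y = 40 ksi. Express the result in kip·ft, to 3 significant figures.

M_n ≈ 61.9 kip·ft

T = A_s f_y = 1.42 × 40 = 56.8 kips.
a = T/(0.85 f'_c b) = 56.8/(0.85 × 7.2 × 20.2) = 0.459 in.
M_n = T(d − a/2) = 56.8 × (13.3 − 0.2295) = 742.4 kip·in = 742.4/12 = 61.87 kip·ft.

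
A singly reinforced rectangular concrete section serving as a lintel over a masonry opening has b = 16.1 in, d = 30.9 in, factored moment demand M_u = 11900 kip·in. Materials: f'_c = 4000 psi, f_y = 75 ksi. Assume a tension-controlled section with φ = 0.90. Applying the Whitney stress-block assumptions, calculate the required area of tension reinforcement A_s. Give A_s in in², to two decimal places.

M_n = M_u/φ = 11900/0.90 = 13222.2 kip·in.
From M_n = 0.85 f'_c a b (d − a/2):
a = d − √(d² − 2M_n/(0.85 f'_c b)) = 30.9 − √(30.9² − 2 × 13222.2/(0.85 × 4 × 16.1)) = 9.181 in.
A_s = 0.85 f'_c a b / f_y = 0.85 × 4 × 9.181 × 16.1 / 75 = 6.701 in².

A_s ≈ 6.70 in²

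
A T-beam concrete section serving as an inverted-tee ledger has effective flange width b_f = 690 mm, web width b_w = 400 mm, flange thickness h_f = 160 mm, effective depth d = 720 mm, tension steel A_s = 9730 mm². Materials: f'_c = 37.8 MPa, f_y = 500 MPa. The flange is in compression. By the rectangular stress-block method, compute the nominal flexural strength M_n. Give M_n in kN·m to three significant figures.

M_n ≈ 2940 kN·m

Tension: T = A_s f_y = 9730 × 500 = 4865000 N.
Try a within the flange: a = T/(0.85 f'_c b_f) = 4865000/(0.85 × 37.8 × 690) = 219.44 mm.
a = 219.44 > h_f = 160 mm: the block extends into the web. Split into flange-overhang and web parts.
C_f = 0.85 f'_c (b_f − b_w) h_f = 0.85 × 37.8 × (690 − 400) × 160 = 1490832 N.
Remaining web compression depth: a_w = (T − C_f)/(0.85 f'_c b_w) = (4865000 − 1490832)/(0.85 × 37.8 × 400) = 262.54 mm.
M_n = C_f(d − h_f/2) + (T − C_f)(d − a_w/2) = 1490832 × (720 − 80) + 3374168 × (720 − 131.27) = 954.13 + 1986.47 = 2940.60 × 10⁶ N·mm.
M_n = 2940.60 kN·m.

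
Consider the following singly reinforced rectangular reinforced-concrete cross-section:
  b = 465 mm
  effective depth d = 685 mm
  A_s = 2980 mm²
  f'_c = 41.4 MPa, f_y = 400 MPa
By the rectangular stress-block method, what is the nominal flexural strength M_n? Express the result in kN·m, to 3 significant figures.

T = A_s f_y = 2980 × 400 = 1192000 N = 1192 kN.
From C = T: a = T/(0.85 f'_c b) = 1192000/(0.85 × 41.4 × 465) = 72.85 mm.
M_n = T(d − a/2) = 1192 kN × (685 − 36.425) mm = 773.10 kN·m.

M_n ≈ 773 kN·m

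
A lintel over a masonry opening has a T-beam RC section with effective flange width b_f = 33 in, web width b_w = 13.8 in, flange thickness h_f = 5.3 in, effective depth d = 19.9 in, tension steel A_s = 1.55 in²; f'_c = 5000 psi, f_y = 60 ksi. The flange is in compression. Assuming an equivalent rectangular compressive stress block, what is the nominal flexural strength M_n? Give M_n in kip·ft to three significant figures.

M_n ≈ 152 kip·ft

Tension: T = A_s f_y = 1.55 × 60 = 93 kips.
Try a within the flange: a = T/(0.85 f'_c b_f) = 93/(0.85 × 5 × 33) = 0.663 in.
Since a = 0.663 ≤ h_f = 5.3 in, the stress block lies entirely in the flange; analyse as a rectangular beam of width b_f.
M_n = T(d − a/2) = 93 × (19.9 − 0.3315) = 1819.9 kip·in.
M_n = 1819.9/12 = 151.66 kip·ft.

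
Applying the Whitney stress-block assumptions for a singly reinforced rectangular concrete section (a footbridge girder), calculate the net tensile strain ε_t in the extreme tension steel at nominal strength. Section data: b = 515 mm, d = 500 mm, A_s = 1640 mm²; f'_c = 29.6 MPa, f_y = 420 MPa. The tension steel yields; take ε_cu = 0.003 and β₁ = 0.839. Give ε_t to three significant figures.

ε_t ≈ 0.0207

a = A_s f_y/(0.85 f'_c b) = 53.16 mm.
β₁ = 0.839, so c = a/β₁ = 53.16/0.839 = 63.36 mm.
From the linear strain diagram with ε_cu = 0.003: ε_t = 0.003 (d − c)/c = 0.003 × (500 − 63.36)/63.36 = 0.0207.
Since ε_t ≥ 0.005, the section is tension-controlled.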